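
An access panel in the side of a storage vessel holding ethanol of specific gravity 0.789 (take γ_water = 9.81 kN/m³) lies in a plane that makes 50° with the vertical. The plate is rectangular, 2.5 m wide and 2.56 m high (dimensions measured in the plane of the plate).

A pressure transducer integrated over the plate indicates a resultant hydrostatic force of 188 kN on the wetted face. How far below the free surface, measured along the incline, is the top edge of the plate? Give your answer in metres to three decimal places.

y_top ≈ 4.624 m

γ = 0.789 × 9.81 = 7.74009 kN/m³.
A = 2.5 × 2.56 = 6.4 m².
From F = γ·h_c·A, the centroid depth is h_c = 188/(7.74009 × 6.4) = 3.79518 m.
The plate makes 50° with the vertical, i.e. θ = 90° − 50° = 40° to the horizontal. Measuring y along the incline from the free-surface line, vertical depth h = y·sinθ with sinθ = 0.642788.
Along the incline, y_c = h_c/sinθ = 3.79518/0.642788 = 5.90425 m.
The centroid lies 2.56/2 = 1.28 m below the top edge, so the top edge sits at y_top = 5.90425 − 1.28 = 4.62425 m along the incline.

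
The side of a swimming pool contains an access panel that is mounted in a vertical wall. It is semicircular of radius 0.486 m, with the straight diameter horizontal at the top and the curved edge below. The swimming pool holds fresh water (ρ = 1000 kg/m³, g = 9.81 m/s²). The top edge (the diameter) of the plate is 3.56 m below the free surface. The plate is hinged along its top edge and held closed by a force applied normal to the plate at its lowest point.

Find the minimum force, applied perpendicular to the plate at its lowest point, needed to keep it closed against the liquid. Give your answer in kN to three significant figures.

γ = ρg = 1000 × 9.81 = 9810 N/m³ = 9.81 kN/m³.
The centroid of a semicircle lies 4r/(3π) = 0.206265 m from the diameter, here below the top edge, so the centroid depth is h_c = 3.56 + 0.206265 = 3.76627 m.
A = πr²/2 = π × 0.486²/2 = 0.371016 m².
Resultant F = γ·h_c·A = 9.81 × 3.76627 × 0.371016 = 13.708 kN.
I_c = (π/8 − 8/(9π))·r⁴ = 0.109757 × 0.486⁴ = 0.00612318 m⁴.
Centre of pressure: y_p = y_c + I_c/(y_c·A) = 3.76627 + 0.00612318/(3.76627 × 0.371016) = 3.76627 + 0.00438201 = 3.77065 m along the plane.
The resultant acts 0.206265 + 0.00438201 = 0.210647 m (along the plate) below the hinge at the top edge, so the moment about the hinge is M = F × 0.210647 = 13.708 × 0.210647 = 2.88755 kN·m.
A normal force at the bottom, 0.486 m from the hinge, must supply this moment: P = 2.88755/0.486 = 5.94146 kN.

P ≈ 5.94 kN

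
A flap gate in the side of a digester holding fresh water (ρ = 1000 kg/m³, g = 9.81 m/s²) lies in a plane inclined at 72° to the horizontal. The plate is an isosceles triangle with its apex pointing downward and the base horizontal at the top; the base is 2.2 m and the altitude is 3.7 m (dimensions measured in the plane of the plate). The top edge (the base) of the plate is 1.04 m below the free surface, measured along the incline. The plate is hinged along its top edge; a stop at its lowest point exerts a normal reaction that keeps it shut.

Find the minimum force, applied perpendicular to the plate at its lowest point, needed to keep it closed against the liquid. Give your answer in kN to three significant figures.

P ≈ 36.6 kN

γ = ρg = 1000 × 9.81 = 9810 N/m³ = 9.81 kN/m³.
Let θ = 72° be the plate's angle to the horizontal; measure y along the incline from where the plane meets the free surface. Vertical depth h = y·sinθ with sinθ = 0.951057.
With the apex down, the centroid sits h/3 = 3.7/3 = 1.23333 m below the base (the top edge), so y_c = 1.04 + 1.23333 = 2.27333 m and h_c = 2.27333 × 0.951057 = 2.16207 m.
A = ½ × 2.2 × 3.7 = 4.07 m².
Resultant F = γ·h_c·A = 9.81 × 2.16207 × 4.07 = 86.3243 kN.
I_c = b·h³/36 = 2.2 × 3.7³/36 = 3.09546 m⁴.
Centre of pressure: y_p = y_c + I_c/(y_c·A) = 2.27333 + 3.09546/(2.27333 × 4.07) = 2.27333 + 0.334556 = 2.60789 m along the plane.
The resultant acts 1.23333 + 0.334556 = 1.56789 m (along the plate) below the hinge at the top edge, so the moment about the hinge is M = F × 1.56789 = 86.3243 × 1.56789 = 135.347 kN·m.
A normal force at the bottom, 3.7 m from the hinge, must supply this moment: P = 135.347/3.7 = 36.5803 kN.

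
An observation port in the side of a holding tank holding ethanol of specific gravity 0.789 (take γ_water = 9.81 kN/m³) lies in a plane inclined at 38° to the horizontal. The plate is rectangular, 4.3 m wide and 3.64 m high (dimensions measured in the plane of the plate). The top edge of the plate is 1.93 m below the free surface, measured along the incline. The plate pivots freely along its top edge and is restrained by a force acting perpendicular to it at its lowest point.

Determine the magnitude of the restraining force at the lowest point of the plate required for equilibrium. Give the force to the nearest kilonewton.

γ = 0.789 × 9.81 = 7.74009 kN/m³.
Let θ = 38° be the plate's angle to the horizontal; measure y along the incline from where the plane meets the free surface. Vertical depth h = y·sinθ with sinθ = 0.615661.
The centroid lies 3.64/2 = 1.82 m below the top edge, so y_c = 1.93 + 1.82 = 3.75 m and h_c = 3.75 × 0.615661 = 2.30873 m.
A = 4.3 × 3.64 = 15.652 m².
Resultant F = γ·h_c·A = 7.74009 × 2.30873 × 15.652 = 279.698 kN.
I_c = b·h³/12 = 4.3 × 3.64³/12 = 17.2819 m⁴.
Centre of pressure: y_p = y_c + I_c/(y_c·A) = 3.75 + 17.2819/(3.75 × 15.652) = 3.75 + 0.294436 = 4.04444 m along the plane.
The resultant acts 1.82 + 0.294436 = 2.11444 m (along the plate) below the hinge at the top edge, so the moment about the hinge is M = F × 2.11444 = 279.698 × 2.11444 = 591.405 kN·m.
A normal force at the bottom, 3.64 m from the hinge, must supply this moment: P = 591.405/3.64 = 162.474 kN.

P ≈ 162 kN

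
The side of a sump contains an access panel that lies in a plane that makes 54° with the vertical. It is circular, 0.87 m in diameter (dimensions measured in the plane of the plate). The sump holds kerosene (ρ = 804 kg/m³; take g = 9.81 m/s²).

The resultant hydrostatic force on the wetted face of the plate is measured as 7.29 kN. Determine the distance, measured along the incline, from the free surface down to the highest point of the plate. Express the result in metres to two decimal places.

y_top ≈ 2.21 m

γ = ρg = 804 × 9.81 / 1000 = 7.88724 kN/m³.
A = π(0.435)² = 0.594468 m².
From F = γ·h_c·A, the centroid depth is h_c = 7.29/(7.88724 × 0.594468) = 1.5548 m.
The plate makes 54° with the vertical, i.e. θ = 90° − 54° = 36° to the horizontal. Measuring y along the incline from the free-surface line, vertical depth h = y·sinθ with sinθ = 0.587785.
Along the incline, y_c = h_c/sinθ = 1.5548/0.587785 = 2.64518 m.
The centroid is at the centre, 0.435 m below the top of the plate, so the highest point sits at y_top = 2.64518 − 0.435 = 2.21018 m along the incline.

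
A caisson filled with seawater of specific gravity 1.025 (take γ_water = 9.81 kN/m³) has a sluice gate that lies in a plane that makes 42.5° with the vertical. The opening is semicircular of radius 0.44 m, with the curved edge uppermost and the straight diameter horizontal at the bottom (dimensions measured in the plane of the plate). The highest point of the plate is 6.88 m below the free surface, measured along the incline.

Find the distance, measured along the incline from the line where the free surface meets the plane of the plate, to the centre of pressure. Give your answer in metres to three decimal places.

γ = 1.025 × 9.81 = 10.05525 kN/m³.
The plate makes 42.5° with the vertical, i.e. θ = 90° − 42.5° = 47.5° to the horizontal. Measuring y along the incline from the free-surface line, vertical depth h = y·sinθ with sinθ = 0.737277.
The centroid lies 4r/(3π) = 0.186742 m above the diameter, so r − 4r/(3π) = 0.44 − 0.186742 = 0.253258 m below the topmost point, so y_c = 6.88 + 0.253258 = 7.13326 m and h_c = 7.13326 × 0.737277 = 5.25919 m.
A = πr²/2 = π × 0.44²/2 = 0.304106 m².
Resultant F = γ·h_c·A = 10.05525 × 5.25919 × 0.304106 = 16.0819 kN.
I_c = (π/8 − 8/(9π))·r⁴ = 0.109757 × 0.44⁴ = 0.0041138 m⁴.
Centre of pressure: y_p = y_c + I_c/(y_c·A) = 7.13326 + 0.0041138/(7.13326 × 0.304106) = 7.13326 + 0.0018964 = 7.13516 m along the plane.

y_p = 7.135 m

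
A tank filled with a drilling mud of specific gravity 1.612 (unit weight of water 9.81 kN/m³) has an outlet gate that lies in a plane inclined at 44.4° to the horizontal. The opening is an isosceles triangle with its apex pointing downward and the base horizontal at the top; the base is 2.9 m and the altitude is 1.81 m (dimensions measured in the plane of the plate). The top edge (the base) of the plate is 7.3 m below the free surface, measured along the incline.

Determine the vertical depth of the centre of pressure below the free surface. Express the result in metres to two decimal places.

γ = 1.612 × 9.81 = 15.81372 kN/m³.
Let θ = 44.4° be the plate's angle to the horizontal; measure y along the incline from where the plane meets the free surface. Vertical depth h = y·sinθ with sinθ = 0.699663.
With the apex down, the centroid sits h/3 = 1.81/3 = 0.603333 m below the base (the top edge), so y_c = 7.3 + 0.603333 = 7.90333 m and h_c = 7.90333 × 0.699663 = 5.52967 m.
A = ½ × 2.9 × 1.81 = 2.6245 m².
Resultant F = γ·h_c·A = 15.81372 × 5.52967 × 2.6245 = 229.498 kN.
I_c = b·h³/36 = 2.9 × 1.81³/36 = 0.477674 m⁴.
Centre of pressure: y_p = y_c + I_c/(y_c·A) = 7.90333 + 0.477674/(7.90333 × 2.6245) = 7.90333 + 0.023029 = 7.92636 m along the plane.
Vertically, h_p = y_p·sinθ = 7.92636 × 0.699663 = 5.54578 m.

h_p = 5.55 m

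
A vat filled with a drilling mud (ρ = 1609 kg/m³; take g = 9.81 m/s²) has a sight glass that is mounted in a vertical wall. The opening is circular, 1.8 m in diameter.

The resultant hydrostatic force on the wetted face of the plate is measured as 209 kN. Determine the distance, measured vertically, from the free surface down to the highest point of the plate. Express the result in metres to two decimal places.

γ = ρg = 1609 × 9.81 / 1000 = 15.78429 kN/m³.
A = π(0.9)² = 2.54469 m².
From F = γ·h_c·A, the centroid depth is h_c = 209/(15.78429 × 2.54469) = 5.20339 m.
The centroid is at the centre, 0.9 m below the top of the plate, so the highest point sits at h_top = 5.20339 − 0.9 = 4.30339 m below the surface.

d_top ≈ 4.30 m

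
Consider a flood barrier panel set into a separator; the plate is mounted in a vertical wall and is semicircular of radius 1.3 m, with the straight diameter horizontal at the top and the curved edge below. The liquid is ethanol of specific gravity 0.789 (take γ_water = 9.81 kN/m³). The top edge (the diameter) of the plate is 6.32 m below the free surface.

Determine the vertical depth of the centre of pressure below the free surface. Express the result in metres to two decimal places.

h_p = 6.89 m

γ = 0.789 × 9.81 = 7.74009 kN/m³.
The centroid of a semicircle lies 4r/(3π) = 0.551737 m from the diameter, here below the top edge, so the centroid depth is h_c = 6.32 + 0.551737 = 6.87174 m.
A = πr²/2 = π × 1.3²/2 = 2.65465 m².
Resultant F = γ·h_c·A = 7.74009 × 6.87174 × 2.65465 = 141.195 kN.
I_c = (π/8 − 8/(9π))·r⁴ = 0.109757 × 1.3⁴ = 0.313477 m⁴.
Centre of pressure: y_p = y_c + I_c/(y_c·A) = 6.87174 + 0.313477/(6.87174 × 2.65465) = 6.87174 + 0.0171843 = 6.88892 m along the plane.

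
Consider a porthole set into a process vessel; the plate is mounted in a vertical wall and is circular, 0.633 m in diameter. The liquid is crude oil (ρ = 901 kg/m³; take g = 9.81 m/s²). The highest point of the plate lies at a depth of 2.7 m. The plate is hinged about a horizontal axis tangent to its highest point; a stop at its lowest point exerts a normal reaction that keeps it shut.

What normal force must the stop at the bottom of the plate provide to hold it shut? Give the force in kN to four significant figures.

γ = ρg = 901 × 9.81 / 1000 = 8.83881 kN/m³.
The centroid is at the centre, 0.3165 m below the top of the plate, so the centroid depth is h_c = 2.7 + 0.3165 = 3.0165 m.
A = π(0.3165)² = 0.3147 m².
Resultant F = γ·h_c·A = 8.83881 × 3.0165 × 0.3147 = 8.39062 kN.
I_c = πr⁴/4 = π × 0.3165⁴/4 = 0.00788106 m⁴.
Centre of pressure: y_p = y_c + I_c/(y_c·A) = 3.0165 + 0.00788106/(3.0165 × 0.3147) = 3.0165 + 0.00830204 = 3.0248 m along the plane.
The resultant acts 0.3165 + 0.00830204 = 0.324802 m (along the plate) below the hinge at the top edge, so the moment about the hinge is M = F × 0.324802 = 8.39062 × 0.324802 = 2.72529 kN·m.
A normal force at the bottom, 0.633 m from the hinge, must supply this moment: P = 2.72529/0.633 = 4.30536 kN.

P ≈ 4.305 kN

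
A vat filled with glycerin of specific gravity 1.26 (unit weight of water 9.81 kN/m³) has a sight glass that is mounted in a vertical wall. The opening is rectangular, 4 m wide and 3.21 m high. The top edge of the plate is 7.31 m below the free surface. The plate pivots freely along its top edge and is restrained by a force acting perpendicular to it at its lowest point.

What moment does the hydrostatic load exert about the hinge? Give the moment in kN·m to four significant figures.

γ = 1.26 × 9.81 = 12.3606 kN/m³.
The centroid lies 3.21/2 = 1.605 m below the top edge, so the centroid depth is h_c = 7.31 + 1.605 = 8.915 m.
A = 4 × 3.21 = 12.84 m².
Resultant F = γ·h_c·A = 12.3606 × 8.915 × 12.84 = 1414.9 kN.
I_c = b·h³/12 = 4 × 3.21³/12 = 11.0254 m⁴.
Centre of pressure: y_p = y_c + I_c/(y_c·A) = 8.915 + 11.0254/(8.915 × 12.84) = 8.915 + 0.0963181 = 9.01132 m along the plane.
The resultant acts 1.605 + 0.0963181 = 1.70132 m (along the plate) below the hinge at the top edge, so the moment about the hinge is M = F × 1.70132 = 1414.9 × 1.70132 = 2407.2 kN·m.

M ≈ 2407 kN·m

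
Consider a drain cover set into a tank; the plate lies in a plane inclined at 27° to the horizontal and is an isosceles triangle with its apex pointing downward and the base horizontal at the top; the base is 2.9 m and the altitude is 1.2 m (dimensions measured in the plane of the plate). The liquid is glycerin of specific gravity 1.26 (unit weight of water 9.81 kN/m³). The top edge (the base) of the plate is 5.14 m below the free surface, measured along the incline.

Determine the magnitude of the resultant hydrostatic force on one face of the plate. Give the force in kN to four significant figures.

γ = 1.26 × 9.81 = 12.3606 kN/m³.
Let θ = 27° be the plate's angle to the horizontal; measure y along the incline from where the plane meets the free surface. Vertical depth h = y·sinθ with sinθ = 0.453990.
With the apex down, the centroid sits h/3 = 1.2/3 = 0.4 m below the base (the top edge), so y_c = 5.14 + 0.4 = 5.54 m and h_c = 5.54 × 0.453990 = 2.5151 m.
A = ½ × 2.9 × 1.2 = 1.74 m².
Resultant F = γ·h_c·A = 12.3606 × 2.5151 × 1.74 = 54.0934 kN.

F ≈ 54.09 kN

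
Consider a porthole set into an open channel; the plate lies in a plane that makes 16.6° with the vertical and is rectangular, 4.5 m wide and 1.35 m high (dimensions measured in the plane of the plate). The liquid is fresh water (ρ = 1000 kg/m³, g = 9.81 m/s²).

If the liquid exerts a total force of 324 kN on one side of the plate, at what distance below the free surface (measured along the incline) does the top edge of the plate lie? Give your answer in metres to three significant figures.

y_top ≈ 5.00 m

γ = ρg = 1000 × 9.81 = 9810 N/m³ = 9.81 kN/m³.
A = 4.5 × 1.35 = 6.075 m².
From F = γ·h_c·A, the centroid depth is h_c = 324/(9.81 × 6.075) = 5.43663 m.
The plate makes 16.6° with the vertical, i.e. θ = 90° − 16.6° = 73.4° to the horizontal. Measuring y along the incline from the free-surface line, vertical depth h = y·sinθ with sinθ = 0.958323.
Along the incline, y_c = h_c/sinθ = 5.43663/0.958323 = 5.67307 m.
The centroid lies 1.35/2 = 0.675 m below the top edge, so the top edge sits at y_top = 5.67307 − 0.675 = 4.99807 m along the incline.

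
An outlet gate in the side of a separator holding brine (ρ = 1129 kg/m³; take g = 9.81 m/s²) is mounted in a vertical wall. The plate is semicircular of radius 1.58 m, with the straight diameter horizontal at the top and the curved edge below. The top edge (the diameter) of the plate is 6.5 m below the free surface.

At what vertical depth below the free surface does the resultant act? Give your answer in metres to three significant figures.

γ = ρg = 1129 × 9.81 / 1000 = 11.07549 kN/m³.
The centroid of a semicircle lies 4r/(3π) = 0.670573 m from the diameter, here below the top edge, so the centroid depth is h_c = 6.5 + 0.670573 = 7.17057 m.
A = πr²/2 = π × 1.58²/2 = 3.92134 m².
Resultant F = γ·h_c·A = 11.07549 × 7.17057 × 3.92134 = 311.423 kN.
I_c = (π/8 − 8/(9π))·r⁴ = 0.109757 × 1.58⁴ = 0.684007 m⁴.
Centre of pressure: y_p = y_c + I_c/(y_c·A) = 7.17057 + 0.684007/(7.17057 × 3.92134) = 7.17057 + 0.0243261 = 7.1949 m along the plane.

h_p = 7.19 m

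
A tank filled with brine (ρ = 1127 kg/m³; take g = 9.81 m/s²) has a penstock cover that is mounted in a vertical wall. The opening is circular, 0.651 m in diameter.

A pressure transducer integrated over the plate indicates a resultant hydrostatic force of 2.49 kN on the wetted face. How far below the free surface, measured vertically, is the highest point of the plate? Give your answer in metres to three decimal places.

γ = ρg = 1127 × 9.81 / 1000 = 11.05587 kN/m³.
A = π(0.3255)² = 0.332853 m².
From F = γ·h_c·A, the centroid depth is h_c = 2.49/(11.05587 × 0.332853) = 0.676634 m.
The centroid is at the centre, 0.3255 m below the top of the plate, so the highest point sits at h_top = 0.676634 − 0.3255 = 0.351134 m below the surface.

d_top ≈ 0.351 m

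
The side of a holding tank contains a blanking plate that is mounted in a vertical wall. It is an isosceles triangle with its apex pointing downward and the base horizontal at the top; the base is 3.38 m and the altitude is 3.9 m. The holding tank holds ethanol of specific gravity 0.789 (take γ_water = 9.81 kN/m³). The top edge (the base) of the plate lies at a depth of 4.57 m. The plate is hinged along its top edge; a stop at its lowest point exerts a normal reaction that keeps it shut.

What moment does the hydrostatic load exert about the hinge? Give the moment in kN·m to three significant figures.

M ≈ 432 kN·m

γ = 0.789 × 9.81 = 7.74009 kN/m³.
With the apex down, the centroid sits h/3 = 3.9/3 = 1.3 m below the base (the top edge), so the centroid depth is h_c = 4.57 + 1.3 = 5.87 m.
A = ½ × 3.38 × 3.9 = 6.591 m².
Resultant F = γ·h_c·A = 7.74009 × 5.87 × 6.591 = 299.458 kN.
I_c = b·h³/36 = 3.38 × 3.9³/36 = 5.56939 m⁴.
Centre of pressure: y_p = y_c + I_c/(y_c·A) = 5.87 + 5.56939/(5.87 × 6.591) = 5.87 + 0.143952 = 6.01395 m along the plane.
The resultant acts 1.3 + 0.143952 = 1.44395 m (along the plate) below the hinge at the top edge, so the moment about the hinge is M = F × 1.44395 = 299.458 × 1.44395 = 432.402 kN·m.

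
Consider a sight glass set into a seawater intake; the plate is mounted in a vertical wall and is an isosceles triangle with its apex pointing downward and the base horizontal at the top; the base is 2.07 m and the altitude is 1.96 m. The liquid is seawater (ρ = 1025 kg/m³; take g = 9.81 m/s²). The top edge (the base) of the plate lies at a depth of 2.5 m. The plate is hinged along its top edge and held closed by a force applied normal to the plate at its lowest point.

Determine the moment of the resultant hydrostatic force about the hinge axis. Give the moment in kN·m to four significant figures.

γ = ρg = 1025 × 9.81 / 1000 = 10.05525 kN/m³.
With the apex down, the centroid sits h/3 = 1.96/3 = 0.653333 m below the base (the top edge), so the centroid depth is h_c = 2.5 + 0.653333 = 3.15333 m.
A = ½ × 2.07 × 1.96 = 2.0286 m².
Resultant F = γ·h_c·A = 10.05525 × 3.15333 × 2.0286 = 64.3219 kN.
I_c = b·h³/36 = 2.07 × 1.96³/36 = 0.432948 m⁴.
Centre of pressure: y_p = y_c + I_c/(y_c·A) = 3.15333 + 0.432948/(3.15333 × 2.0286) = 3.15333 + 0.0676815 = 3.22101 m along the plane.
The resultant acts 0.653333 + 0.0676815 = 0.721015 m (along the plate) below the hinge at the top edge, so the moment about the hinge is M = F × 0.721015 = 64.3219 × 0.721015 = 46.3771 kN·m.

M ≈ 46.38 kN·m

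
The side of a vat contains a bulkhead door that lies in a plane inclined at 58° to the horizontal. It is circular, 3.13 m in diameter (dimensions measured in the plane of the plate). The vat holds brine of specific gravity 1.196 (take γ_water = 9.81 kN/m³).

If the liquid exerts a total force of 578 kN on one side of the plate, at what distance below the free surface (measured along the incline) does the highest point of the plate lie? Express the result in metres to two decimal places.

γ = 1.196 × 9.81 = 11.73276 kN/m³.
A = π(1.565)² = 7.69447 m².
From F = γ·h_c·A, the centroid depth is h_c = 578/(11.73276 × 7.69447) = 6.40249 m.
Let θ = 58° be the plate's angle to the horizontal; measure y along the incline from where the plane meets the free surface. Vertical depth h = y·sinθ with sinθ = 0.848048.
Along the incline, y_c = h_c/sinθ = 6.40249/0.848048 = 7.54968 m.
The centroid is at the centre, 1.565 m below the top of the plate, so the highest point sits at y_top = 7.54968 − 1.565 = 5.98468 m along the incline.

y_top ≈ 5.98 m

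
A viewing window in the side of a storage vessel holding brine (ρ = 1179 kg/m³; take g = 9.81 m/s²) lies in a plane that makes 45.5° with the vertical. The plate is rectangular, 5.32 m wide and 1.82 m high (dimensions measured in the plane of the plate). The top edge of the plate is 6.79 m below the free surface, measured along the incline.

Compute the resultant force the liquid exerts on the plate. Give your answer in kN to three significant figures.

F ≈ 604 kN

γ = ρg = 1179 × 9.81 / 1000 = 11.56599 kN/m³.
The plate makes 45.5° with the vertical, i.e. θ = 90° − 45.5° = 44.5° to the horizontal. Measuring y along the incline from the free-surface line, vertical depth h = y·sinθ with sinθ = 0.700909.
The centroid lies 1.82/2 = 0.91 m below the top edge, so y_c = 6.79 + 0.91 = 7.7 m and h_c = 7.7 × 0.700909 = 5.397 m.
A = 5.32 × 1.82 = 9.6824 m².
Resultant F = γ·h_c·A = 11.56599 × 5.397 × 9.6824 = 604.391 kN.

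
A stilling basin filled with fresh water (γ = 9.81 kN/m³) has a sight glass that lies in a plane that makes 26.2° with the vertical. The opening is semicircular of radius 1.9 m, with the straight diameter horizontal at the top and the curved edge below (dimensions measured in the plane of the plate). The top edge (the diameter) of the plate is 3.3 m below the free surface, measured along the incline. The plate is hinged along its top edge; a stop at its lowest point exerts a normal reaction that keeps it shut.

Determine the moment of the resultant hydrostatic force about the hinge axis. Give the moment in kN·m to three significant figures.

γ = 9.81 kN/m³.
The plate makes 26.2° with the vertical, i.e. θ = 90° − 26.2° = 63.8° to the horizontal. Measuring y along the incline from the free-surface line, vertical depth h = y·sinθ with sinθ = 0.897258.
The centroid of a semicircle lies 4r/(3π) = 0.806385 m from the diameter, here below the top edge, so y_c = 3.3 + 0.806385 = 4.10638 m and h_c = 4.10638 × 0.897258 = 3.68448 m.
A = πr²/2 = π × 1.9²/2 = 5.67057 m².
Resultant F = γ·h_c·A = 9.81 × 3.68448 × 5.67057 = 204.961 kN.
I_c = (π/8 − 8/(9π))·r⁴ = 0.109757 × 1.9⁴ = 1.43036 m⁴.
Centre of pressure: y_p = y_c + I_c/(y_c·A) = 4.10638 + 1.43036/(4.10638 × 5.67057) = 4.10638 + 0.061427 = 4.16781 m along the plane.
The resultant acts 0.806385 + 0.061427 = 0.867812 m (along the plate) below the hinge at the top edge, so the moment about the hinge is M = F × 0.867812 = 204.961 × 0.867812 = 177.868 kN·m.

M ≈ 178 kN·m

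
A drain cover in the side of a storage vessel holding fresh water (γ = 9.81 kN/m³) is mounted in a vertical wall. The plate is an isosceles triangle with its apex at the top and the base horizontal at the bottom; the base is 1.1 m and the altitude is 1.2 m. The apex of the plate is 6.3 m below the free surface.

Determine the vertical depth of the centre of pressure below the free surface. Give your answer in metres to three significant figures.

γ = 9.81 kN/m³.
With the apex up, the centroid sits 2h/3 = 2 × 1.2/3 = 0.8 m below the apex, so the centroid depth is h_c = 6.3 + 0.8 = 7.1 m.
A = ½ × 1.1 × 1.2 = 0.66 m².
Resultant F = γ·h_c·A = 9.81 × 7.1 × 0.66 = 45.9697 kN.
I_c = b·h³/36 = 1.1 × 1.2³/36 = 0.0528 m⁴.
Centre of pressure: y_p = y_c + I_c/(y_c·A) = 7.1 + 0.0528/(7.1 × 0.66) = 7.1 + 0.0112676 = 7.11127 m along the plane.

h_p = 7.11 m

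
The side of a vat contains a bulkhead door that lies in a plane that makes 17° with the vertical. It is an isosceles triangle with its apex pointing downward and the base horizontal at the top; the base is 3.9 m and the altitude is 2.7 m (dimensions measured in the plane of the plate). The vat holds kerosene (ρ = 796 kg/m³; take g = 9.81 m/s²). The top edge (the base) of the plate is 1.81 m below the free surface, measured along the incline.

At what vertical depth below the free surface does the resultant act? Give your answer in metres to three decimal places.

γ = ρg = 796 × 9.81 / 1000 = 7.80876 kN/m³.
The plate makes 17° with the vertical, i.e. θ = 90° − 17° = 73° to the horizontal. Measuring y along the incline from the free-surface line, vertical depth h = y·sinθ with sinθ = 0.956305.
With the apex down, the centroid sits h/3 = 2.7/3 = 0.9 m below the base (the top edge), so y_c = 1.81 + 0.9 = 2.71 m and h_c = 2.71 × 0.956305 = 2.59159 m.
A = ½ × 3.9 × 2.7 = 5.265 m².
Resultant F = γ·h_c·A = 7.80876 × 2.59159 × 5.265 = 106.548 kN.
I_c = b·h³/36 = 3.9 × 2.7³/36 = 2.13233 m⁴.
Centre of pressure: y_p = y_c + I_c/(y_c·A) = 2.71 + 2.13233/(2.71 × 5.265) = 2.71 + 0.149447 = 2.85945 m along the plane.
Vertically, h_p = y_p·sinθ = 2.85945 × 0.956305 = 2.73451 m.

h_p = 2.735 m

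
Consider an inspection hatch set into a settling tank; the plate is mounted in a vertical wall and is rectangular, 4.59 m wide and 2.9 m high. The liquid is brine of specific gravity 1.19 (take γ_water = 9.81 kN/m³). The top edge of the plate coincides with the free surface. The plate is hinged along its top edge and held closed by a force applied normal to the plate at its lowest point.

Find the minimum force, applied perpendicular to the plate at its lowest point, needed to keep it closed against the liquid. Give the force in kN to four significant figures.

γ = 1.19 × 9.81 = 11.6739 kN/m³.
The centroid lies 2.9/2 = 1.45 m below the top edge, so the centroid depth is h_c = 1.45 m.
A = 4.59 × 2.9 = 13.311 m².
Resultant F = γ·h_c·A = 11.6739 × 1.45 × 13.311 = 225.317 kN.
I_c = b·h³/12 = 4.59 × 2.9³/12 = 9.32879 m⁴.
Centre of pressure: y_p = y_c + I_c/(y_c·A) = 1.45 + 9.32879/(1.45 × 13.311) = 1.45 + 0.483333 = 1.93333 m along the plane.
The resultant acts 1.45 + 0.483333 = 1.93333 m (along the plate) below the hinge at the top edge, so the moment about the hinge is M = F × 1.93333 = 225.317 × 1.93333 = 435.612 kN·m.
A normal force at the bottom, 2.9 m from the hinge, must supply this moment: P = 435.612/2.9 = 150.211 kN.

P ≈ 150.2 kN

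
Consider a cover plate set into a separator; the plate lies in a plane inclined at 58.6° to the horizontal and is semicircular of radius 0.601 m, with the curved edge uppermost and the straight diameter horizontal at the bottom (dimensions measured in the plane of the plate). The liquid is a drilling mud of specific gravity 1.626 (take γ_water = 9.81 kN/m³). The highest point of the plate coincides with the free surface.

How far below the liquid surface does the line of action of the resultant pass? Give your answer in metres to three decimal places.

γ = 1.626 × 9.81 = 15.95106 kN/m³.
Let θ = 58.6° be the plate's angle to the horizontal; measure y along the incline from where the plane meets the free surface. Vertical depth h = y·sinθ with sinθ = 0.853551.
The centroid lies 4r/(3π) = 0.255072 m above the diameter, so r − 4r/(3π) = 0.601 − 0.255072 = 0.345928 m below the topmost point, so y_c = 0.345928 m and h_c = 0.345928 × 0.853551 = 0.295267 m.
A = πr²/2 = π × 0.601²/2 = 0.567373 m².
Resultant F = γ·h_c·A = 15.95106 × 0.295267 × 0.567373 = 2.67223 kN.
I_c = (π/8 − 8/(9π))·r⁴ = 0.109757 × 0.601⁴ = 0.0143196 m⁴.
Centre of pressure: y_p = y_c + I_c/(y_c·A) = 0.345928 + 0.0143196/(0.345928 × 0.567373) = 0.345928 + 0.0729586 = 0.418887 m along the plane.
Vertically, h_p = y_p·sinθ = 0.418887 × 0.853551 = 0.357541 m.

h_p = 0.358 m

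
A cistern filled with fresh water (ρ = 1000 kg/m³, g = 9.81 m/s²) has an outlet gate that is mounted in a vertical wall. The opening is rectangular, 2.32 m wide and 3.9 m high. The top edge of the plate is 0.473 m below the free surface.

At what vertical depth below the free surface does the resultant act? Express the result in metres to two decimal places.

h_p = 2.95 m

γ = ρg = 1000 × 9.81 = 9810 N/m³ = 9.81 kN/m³.
The centroid lies 3.9/2 = 1.95 m below the top edge, so the centroid depth is h_c = 0.473 + 1.95 = 2.423 m.
A = 2.32 × 3.9 = 9.048 m².
Resultant F = γ·h_c·A = 9.81 × 2.423 × 9.048 = 215.068 kN.
I_c = b·h³/12 = 2.32 × 3.9³/12 = 11.4683 m⁴.
Centre of pressure: y_p = y_c + I_c/(y_c·A) = 2.423 + 11.4683/(2.423 × 9.048) = 2.423 + 0.52311 = 2.94611 m along the plane.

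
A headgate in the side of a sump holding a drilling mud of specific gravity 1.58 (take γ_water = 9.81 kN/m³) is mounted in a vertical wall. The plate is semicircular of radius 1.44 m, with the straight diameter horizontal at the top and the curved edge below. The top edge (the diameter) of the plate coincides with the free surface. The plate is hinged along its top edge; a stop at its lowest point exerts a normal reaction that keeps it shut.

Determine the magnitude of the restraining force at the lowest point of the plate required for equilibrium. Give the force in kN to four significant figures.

P ≈ 18.17 kN

γ = 1.58 × 9.81 = 15.4998 kN/m³.
The centroid of a semicircle lies 4r/(3π) = 0.611155 m from the diameter, here below the top edge, so the centroid depth is h_c = 0.611155 m.
A = πr²/2 = π × 1.44²/2 = 3.2572 m².
Resultant F = γ·h_c·A = 15.4998 × 0.611155 × 3.2572 = 30.8547 kN.
I_c = (π/8 − 8/(9π))·r⁴ = 0.109757 × 1.44⁴ = 0.471935 m⁴.
Centre of pressure: y_p = y_c + I_c/(y_c·A) = 0.611155 + 0.471935/(0.611155 × 3.2572) = 0.611155 + 0.237075 = 0.84823 m along the plane.
The resultant acts 0.611155 + 0.237075 = 0.84823 m (along the plate) below the hinge at the top edge, so the moment about the hinge is M = F × 0.84823 = 30.8547 × 0.84823 = 26.1719 kN·m.
A normal force at the bottom, 1.44 m from the hinge, must supply this moment: P = 26.1719/1.44 = 18.1749 kN.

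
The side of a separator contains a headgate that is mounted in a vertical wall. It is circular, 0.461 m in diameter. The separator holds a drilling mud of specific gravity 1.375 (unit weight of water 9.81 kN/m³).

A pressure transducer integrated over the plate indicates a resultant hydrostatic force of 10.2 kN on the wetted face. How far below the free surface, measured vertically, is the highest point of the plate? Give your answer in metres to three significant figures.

d_top ≈ 4.30 m

γ = 1.375 × 9.81 = 13.48875 kN/m³.
A = π(0.2305)² = 0.166914 m².
From F = γ·h_c·A, the centroid depth is h_c = 10.2/(13.48875 × 0.166914) = 4.53039 m.
The centroid is at the centre, 0.2305 m below the top of the plate, so the highest point sits at h_top = 4.53039 − 0.2305 = 4.29989 m below the surface.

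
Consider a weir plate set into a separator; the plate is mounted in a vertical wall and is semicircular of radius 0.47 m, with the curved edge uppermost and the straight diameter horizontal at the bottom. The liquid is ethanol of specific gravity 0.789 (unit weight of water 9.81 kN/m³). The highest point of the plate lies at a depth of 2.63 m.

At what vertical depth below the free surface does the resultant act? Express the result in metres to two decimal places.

h_p = 2.91 m

γ = 0.789 × 9.81 = 7.74009 kN/m³.
The centroid lies 4r/(3π) = 0.199474 m above the diameter, so r − 4r/(3π) = 0.47 − 0.199474 = 0.270526 m below the topmost point, so the centroid depth is h_c = 2.63 + 0.270526 = 2.90053 m.
A = πr²/2 = π × 0.47²/2 = 0.346989 m².
Resultant F = γ·h_c·A = 7.74009 × 2.90053 × 0.346989 = 7.79003 kN.
I_c = (π/8 − 8/(9π))·r⁴ = 0.109757 × 0.47⁴ = 0.00535579 m⁴.
Centre of pressure: y_p = y_c + I_c/(y_c·A) = 2.90053 + 0.00535579/(2.90053 × 0.346989) = 2.90053 + 0.00532146 = 2.90585 m along the plane.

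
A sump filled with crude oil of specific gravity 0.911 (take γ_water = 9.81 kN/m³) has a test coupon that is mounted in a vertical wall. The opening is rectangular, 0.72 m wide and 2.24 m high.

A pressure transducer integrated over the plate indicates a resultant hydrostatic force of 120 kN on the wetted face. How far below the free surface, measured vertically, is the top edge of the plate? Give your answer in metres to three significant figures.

γ = 0.911 × 9.81 = 8.93691 kN/m³.
A = 0.72 × 2.24 = 1.6128 m².
From F = γ·h_c·A, the centroid depth is h_c = 120/(8.93691 × 1.6128) = 8.32556 m.
The centroid lies 2.24/2 = 1.12 m below the top edge, so the top edge sits at h_top = 8.32556 − 1.12 = 7.20556 m below the surface.

d_top ≈ 7.21 m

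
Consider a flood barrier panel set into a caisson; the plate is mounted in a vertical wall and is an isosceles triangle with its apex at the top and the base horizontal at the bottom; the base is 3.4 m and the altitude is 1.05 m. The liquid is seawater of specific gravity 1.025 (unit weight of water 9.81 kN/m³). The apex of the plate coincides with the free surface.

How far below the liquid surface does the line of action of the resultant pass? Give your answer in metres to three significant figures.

γ = 1.025 × 9.81 = 10.05525 kN/m³.
With the apex up, the centroid sits 2h/3 = 2 × 1.05/3 = 0.7 m below the apex, so the centroid depth is h_c = 0.7 m.
A = ½ × 3.4 × 1.05 = 1.785 m².
Resultant F = γ·h_c·A = 10.05525 × 0.7 × 1.785 = 12.564 kN.
I_c = b·h³/36 = 3.4 × 1.05³/36 = 0.109331 m⁴.
Centre of pressure: y_p = y_c + I_c/(y_c·A) = 0.7 + 0.109331/(0.7 × 1.785) = 0.7 + 0.0874998 = 0.7875 m along the plane.

h_p = 0.788 m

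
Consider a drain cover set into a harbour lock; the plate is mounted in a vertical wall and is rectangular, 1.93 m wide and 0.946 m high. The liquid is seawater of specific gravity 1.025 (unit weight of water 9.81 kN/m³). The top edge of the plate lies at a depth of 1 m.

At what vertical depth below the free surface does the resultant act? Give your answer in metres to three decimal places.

h_p = 1.524 m

γ = 1.025 × 9.81 = 10.05525 kN/m³.
The centroid lies 0.946/2 = 0.473 m below the top edge, so the centroid depth is h_c = 1 + 0.473 = 1.473 m.
A = 1.93 × 0.946 = 1.82578 m².
Resultant F = γ·h_c·A = 10.05525 × 1.473 × 1.82578 = 27.0423 kN.
I_c = b·h³/12 = 1.93 × 0.946³/12 = 0.13616 m⁴.
Centre of pressure: y_p = y_c + I_c/(y_c·A) = 1.473 + 0.13616/(1.473 × 1.82578) = 1.473 + 0.0506289 = 1.52363 m along the plane.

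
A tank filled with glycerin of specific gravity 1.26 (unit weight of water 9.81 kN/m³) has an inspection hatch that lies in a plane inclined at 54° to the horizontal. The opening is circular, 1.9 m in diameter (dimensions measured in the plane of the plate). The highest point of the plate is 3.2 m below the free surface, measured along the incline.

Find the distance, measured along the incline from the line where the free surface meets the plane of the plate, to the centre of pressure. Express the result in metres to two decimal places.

γ = 1.26 × 9.81 = 12.3606 kN/m³.
Let θ = 54° be the plate's angle to the horizontal; measure y along the incline from where the plane meets the free surface. Vertical depth h = y·sinθ with sinθ = 0.809017.
The centroid is at the centre, 0.95 m below the top of the plate, so y_c = 3.2 + 0.95 = 4.15 m and h_c = 4.15 × 0.809017 = 3.35742 m.
A = π(0.95)² = 2.83529 m².
Resultant F = γ·h_c·A = 12.3606 × 3.35742 × 2.83529 = 117.664 kN.
I_c = πr⁴/4 = π × 0.95⁴/4 = 0.639712 m⁴.
Centre of pressure: y_p = y_c + I_c/(y_c·A) = 4.15 + 0.639712/(4.15 × 2.83529) = 4.15 + 0.0543674 = 4.20437 m along the plane.

y_p = 4.20 m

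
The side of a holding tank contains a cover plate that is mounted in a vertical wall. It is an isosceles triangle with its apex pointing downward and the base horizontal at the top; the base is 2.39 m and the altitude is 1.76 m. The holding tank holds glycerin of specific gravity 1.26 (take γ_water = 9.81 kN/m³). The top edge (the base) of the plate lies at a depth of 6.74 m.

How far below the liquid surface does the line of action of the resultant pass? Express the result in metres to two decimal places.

γ = 1.26 × 9.81 = 12.3606 kN/m³.
With the apex down, the centroid sits h/3 = 1.76/3 = 0.586667 m below the base (the top edge), so the centroid depth is h_c = 6.74 + 0.586667 = 7.32667 m.
A = ½ × 2.39 × 1.76 = 2.1032 m².
Resultant F = γ·h_c·A = 12.3606 × 7.32667 × 2.1032 = 190.47 kN.
I_c = b·h³/36 = 2.39 × 1.76³/36 = 0.361937 m⁴.
Centre of pressure: y_p = y_c + I_c/(y_c·A) = 7.32667 + 0.361937/(7.32667 × 2.1032) = 7.32667 + 0.023488 = 7.35016 m along the plane.

h_p = 7.35 m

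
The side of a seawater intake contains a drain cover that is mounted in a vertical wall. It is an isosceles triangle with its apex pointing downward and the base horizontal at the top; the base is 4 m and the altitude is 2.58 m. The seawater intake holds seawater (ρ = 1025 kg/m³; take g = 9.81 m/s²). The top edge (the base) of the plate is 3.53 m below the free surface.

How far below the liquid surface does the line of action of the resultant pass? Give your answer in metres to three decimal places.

h_p = 4.474 m

γ = ρg = 1025 × 9.81 / 1000 = 10.05525 kN/m³.
With the apex down, the centroid sits h/3 = 2.58/3 = 0.86 m below the base (the top edge), so the centroid depth is h_c = 3.53 + 0.86 = 4.39 m.
A = ½ × 4 × 2.58 = 5.16 m².
Resultant F = γ·h_c·A = 10.05525 × 4.39 × 5.16 = 227.776 kN.
I_c = b·h³/36 = 4 × 2.58³/36 = 1.90817 m⁴.
Centre of pressure: y_p = y_c + I_c/(y_c·A) = 4.39 + 1.90817/(4.39 × 5.16) = 4.39 + 0.084237 = 4.47424 m along the plane.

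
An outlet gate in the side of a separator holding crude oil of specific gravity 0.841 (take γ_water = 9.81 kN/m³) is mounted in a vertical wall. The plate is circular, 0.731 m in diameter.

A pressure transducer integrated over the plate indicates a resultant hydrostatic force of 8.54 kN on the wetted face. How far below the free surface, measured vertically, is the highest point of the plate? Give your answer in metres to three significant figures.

d_top ≈ 2.10 m

γ = 0.841 × 9.81 = 8.25021 kN/m³.
A = π(0.3655)² = 0.419686 m².
From F = γ·h_c·A, the centroid depth is h_c = 8.54/(8.25021 × 0.419686) = 2.46643 m.
The centroid is at the centre, 0.3655 m below the top of the plate, so the highest point sits at h_top = 2.46643 − 0.3655 = 2.10093 m below the surface.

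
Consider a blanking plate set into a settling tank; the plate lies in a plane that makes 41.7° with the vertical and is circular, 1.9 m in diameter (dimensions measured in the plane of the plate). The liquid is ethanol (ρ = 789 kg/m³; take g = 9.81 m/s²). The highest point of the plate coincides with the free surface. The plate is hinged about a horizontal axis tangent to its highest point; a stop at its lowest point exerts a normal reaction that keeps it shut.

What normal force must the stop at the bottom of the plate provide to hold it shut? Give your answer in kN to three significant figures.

γ = ρg = 789 × 9.81 / 1000 = 7.74009 kN/m³.
The plate makes 41.7° with the vertical, i.e. θ = 90° − 41.7° = 48.3° to the horizontal. Measuring y along the incline from the free-surface line, vertical depth h = y·sinθ with sinθ = 0.746638.
The centroid is at the centre, 0.95 m below the top of the plate, so y_c = 0.95 m and h_c = 0.95 × 0.746638 = 0.709306 m.
A = π(0.95)² = 2.83529 m².
Resultant F = γ·h_c·A = 7.74009 × 0.709306 × 2.83529 = 15.566 kN.
I_c = πr⁴/4 = π × 0.95⁴/4 = 0.639712 m⁴.
Centre of pressure: y_p = y_c + I_c/(y_c·A) = 0.95 + 0.639712/(0.95 × 2.83529) = 0.95 + 0.2375 = 1.1875 m along the plane.
The resultant acts 0.95 + 0.2375 = 1.1875 m (along the plate) below the hinge at the top edge, so the moment about the hinge is M = F × 1.1875 = 15.566 × 1.1875 = 18.4846 kN·m.
A normal force at the bottom, 1.9 m from the hinge, must supply this moment: P = 18.4846/1.9 = 9.72874 kN.

P ≈ 9.73 kN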